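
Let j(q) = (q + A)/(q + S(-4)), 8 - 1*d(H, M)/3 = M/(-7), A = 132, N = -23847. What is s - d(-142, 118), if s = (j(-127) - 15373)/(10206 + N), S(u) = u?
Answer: -918701786/12508797 ≈ -73.444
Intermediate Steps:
d(H, M) = 24 + 3*M/7 (d(H, M) = 24 - 3*M/(-7) = 24 - 3*M*(-1)/7 = 24 - (-3)*M/7 = 24 + 3*M/7)
j(q) = (132 + q)/(-4 + q) (j(q) = (q + 132)/(q - 4) = (132 + q)/(-4 + q))
s = 2013868/1786971 (s = ((132 - 127)/(-4 - 127) - 15373)/(10206 - 23847) = (5/(-131) - 15373)/(-13641) = (-1/131*5 - 15373)*(-1/13641) = (-5/131 - 15373)*(-1/13641) = -2013868/131*(-1/13641) = 2013868/1786971 ≈ 1.1270)
s - d(-142, 118) = 2013868/1786971 - (24 + (3/7)*118) = 2013868/1786971 - (24 + 354/7) = 2013868/1786971 - 1*522/7 = 2013868/1786971 - 522/7 = -918701786/12508797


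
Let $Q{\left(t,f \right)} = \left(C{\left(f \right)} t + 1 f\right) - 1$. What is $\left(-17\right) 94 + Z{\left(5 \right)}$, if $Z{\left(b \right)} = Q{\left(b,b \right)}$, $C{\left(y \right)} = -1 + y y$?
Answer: $-1474$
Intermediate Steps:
$C{\left(y \right)} = -1 + y^{2}$
$Q{\left(t,f \right)} = -1 + f + t \left(-1 + f^{2}\right)$ ($Q{\left(t,f \right)} = \left(\left(-1 + f^{2}\right) t + 1 f\right) - 1 = \left(t \left(-1 + f^{2}\right) + f\right) - 1 = \left(f + t \left(-1 + f^{2}\right)\right) - 1 = -1 + f + t \left(-1 + f^{2}\right)$)
$Z{\left(b \right)} = -1 + b + b \left(-1 + b^{2}\right)$
$\left(-17\right) 94 + Z{\left(5 \right)} = \left(-17\right) 94 - \left(1 - 5^{3}\right) = -1598 + \left(-1 + 125\right) = -1598 + 124 = -1474$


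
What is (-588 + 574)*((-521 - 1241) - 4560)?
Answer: 88508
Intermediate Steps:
(-588 + 574)*((-521 - 1241) - 4560) = -14*(-1762 - 4560) = -14*(-6322) = 88508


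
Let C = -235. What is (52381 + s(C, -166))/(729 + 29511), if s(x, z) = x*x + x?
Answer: 107371/30240 ≈ 3.5506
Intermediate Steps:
s(x, z) = x + x² (s(x, z) = x² + x = x + x²)
(52381 + s(C, -166))/(729 + 29511) = (52381 - 235*(1 - 235))/(729 + 29511) = (52381 - 235*(-234))/30240 = (52381 + 54990)*(1/30240) = 107371*(1/30240) = 107371/30240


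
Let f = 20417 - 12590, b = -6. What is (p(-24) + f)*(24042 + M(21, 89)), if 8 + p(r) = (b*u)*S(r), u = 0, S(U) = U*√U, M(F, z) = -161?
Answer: 186725539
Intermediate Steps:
S(U) = U^(3/2)
f = 7827
p(r) = -8 (p(r) = -8 + (-6*0)*r^(3/2) = -8 + 0*r^(3/2) = -8 + 0 = -8)
(p(-24) + f)*(24042 + M(21, 89)) = (-8 + 7827)*(24042 - 161) = 7819*23881 = 186725539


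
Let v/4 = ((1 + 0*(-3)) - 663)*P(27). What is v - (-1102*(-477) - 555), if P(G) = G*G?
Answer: -2455491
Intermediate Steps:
P(G) = G²
v = -1930392 (v = 4*(((1 + 0*(-3)) - 663)*27²) = 4*(((1 + 0) - 663)*729) = 4*((1 - 663)*729) = 4*(-662*729) = 4*(-482598) = -1930392)
v - (-1102*(-477) - 555) = -1930392 - (-1102*(-477) - 555) = -1930392 - (525654 - 555) = -1930392 - 1*525099 = -1930392 - 525099 = -2455491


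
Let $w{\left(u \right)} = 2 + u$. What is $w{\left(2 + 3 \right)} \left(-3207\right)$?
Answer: $-22449$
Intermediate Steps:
$w{\left(2 + 3 \right)} \left(-3207\right) = \left(2 + \left(2 + 3\right)\right) \left(-3207\right) = \left(2 + 5\right) \left(-3207\right) = 7 \left(-3207\right) = -22449$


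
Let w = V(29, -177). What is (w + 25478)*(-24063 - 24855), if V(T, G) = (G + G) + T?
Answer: -1230434454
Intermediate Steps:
V(T, G) = T + 2*G (V(T, G) = 2*G + T = T + 2*G)
w = -325 (w = 29 + 2*(-177) = 29 - 354 = -325)
(w + 25478)*(-24063 - 24855) = (-325 + 25478)*(-24063 - 24855) = 25153*(-48918) = -1230434454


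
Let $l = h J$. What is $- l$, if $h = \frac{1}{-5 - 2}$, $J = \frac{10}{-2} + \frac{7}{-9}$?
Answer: $- \frac{52}{63} \approx -0.8254$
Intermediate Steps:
$J = - \frac{52}{9}$ ($J = 10 \left(- \frac{1}{2}\right) + 7 \left(- \frac{1}{9}\right) = -5 - \frac{7}{9} = - \frac{52}{9} \approx -5.7778$)
$h = - \frac{1}{7}$ ($h = \frac{1}{-7} = - \frac{1}{7} \approx -0.14286$)
$l = \frac{52}{63}$ ($l = \left(- \frac{1}{7}\right) \left(- \frac{52}{9}\right) = \frac{52}{63} \approx 0.8254$)
$- l = \left(-1\right) \frac{52}{63} = - \frac{52}{63}$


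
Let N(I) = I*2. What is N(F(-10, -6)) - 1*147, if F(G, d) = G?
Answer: -167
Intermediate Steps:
N(I) = 2*I
N(F(-10, -6)) - 1*147 = 2*(-10) - 1*147 = -20 - 147 = -167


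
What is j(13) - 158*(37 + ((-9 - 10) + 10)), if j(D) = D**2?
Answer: -4255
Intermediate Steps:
j(13) - 158*(37 + ((-9 - 10) + 10)) = 13**2 - 158*(37 + ((-9 - 10) + 10)) = 169 - 158*(37 + (-19 + 10)) = 169 - 158*(37 - 9) = 169 - 158*28 = 169 - 4424 = -4255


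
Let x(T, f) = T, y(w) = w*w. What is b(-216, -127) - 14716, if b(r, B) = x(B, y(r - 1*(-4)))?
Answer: -14843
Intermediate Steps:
y(w) = w²
b(r, B) = B
b(-216, -127) - 14716 = -127 - 14716 = -14843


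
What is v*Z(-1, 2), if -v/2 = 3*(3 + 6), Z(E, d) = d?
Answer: -108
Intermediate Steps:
v = -54 (v = -6*(3 + 6) = -6*9 = -2*27 = -54)
v*Z(-1, 2) = -54*2 = -108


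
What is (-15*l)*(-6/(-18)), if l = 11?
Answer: -55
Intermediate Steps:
(-15*l)*(-6/(-18)) = (-15*11)*(-6/(-18)) = -(-990)*(-1)/18 = -165*⅓ = -55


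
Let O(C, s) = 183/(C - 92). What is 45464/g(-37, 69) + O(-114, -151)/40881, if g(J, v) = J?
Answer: -127624815425/103864994 ≈ -1228.8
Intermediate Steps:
O(C, s) = 183/(-92 + C)
45464/g(-37, 69) + O(-114, -151)/40881 = 45464/(-37) + (183/(-92 - 114))/40881 = 45464*(-1/37) + (183/(-206))*(1/40881) = -45464/37 + (183*(-1/206))*(1/40881) = -45464/37 - 183/206*1/40881 = -45464/37 - 61/2807162 = -127624815425/103864994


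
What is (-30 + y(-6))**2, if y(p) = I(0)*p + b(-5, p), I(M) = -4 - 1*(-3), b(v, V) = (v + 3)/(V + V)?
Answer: 20449/36 ≈ 568.03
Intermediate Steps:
b(v, V) = (3 + v)/(2*V) (b(v, V) = (3 + v)/((2*V)) = (3 + v)*(1/(2*V)) = (3 + v)/(2*V))
I(M) = -1 (I(M) = -4 + 3 = -1)
y(p) = -p - 1/p (y(p) = -p + (3 - 5)/(2*p) = -p + (1/2)*(-2)/p = -p - 1/p)
(-30 + y(-6))**2 = (-30 + (-1*(-6) - 1/(-6)))**2 = (-30 + (6 - 1*(-1/6)))**2 = (-30 + (6 + 1/6))**2 = (-30 + 37/6)**2 = (-143/6)**2 = 20449/36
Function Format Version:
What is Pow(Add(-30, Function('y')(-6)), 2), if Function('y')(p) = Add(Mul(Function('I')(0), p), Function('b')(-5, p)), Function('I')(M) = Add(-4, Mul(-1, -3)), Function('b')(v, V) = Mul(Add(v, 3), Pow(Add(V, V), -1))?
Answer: Rational(20449, 36) ≈ 568.03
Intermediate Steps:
Function('b')(v, V) = Mul(Rational(1, 2), Pow(V, -1), Add(3, v)) (Function('b')(v, V) = Mul(Add(3, v), Pow(Mul(2, V), -1)) = Mul(Add(3, v), Mul(Rational(1, 2), Pow(V, -1))) = Mul(Rational(1, 2), Pow(V, -1), Add(3, v)))
Function('I')(M) = -1 (Function('I')(M) = Add(-4, 3) = -1)
Function('y')(p) = Add(Mul(-1, p), Mul(-1, Pow(p, -1))) (Function('y')(p) = Add(Mul(-1, p), Mul(Rational(1, 2), Pow(p, -1), Add(3, -5))) = Add(Mul(-1, p), Mul(Rational(1, 2), Pow(p, -1), -2)) = Add(Mul(-1, p), Mul(-1, Pow(p, -1))))
Pow(Add(-30, Function('y')(-6)), 2) = Pow(Add(-30, Add(Mul(-1, -6), Mul(-1, Pow(-6, -1)))), 2) = Pow(Add(-30, Add(6, Mul(-1, Rational(-1, 6)))), 2) = Pow(Add(-30, Add(6, Rational(1, 6))), 2) = Pow(Add(-30, Rational(37, 6)), 2) = Pow(Rational(-143, 6), 2) = Rational(20449, 36)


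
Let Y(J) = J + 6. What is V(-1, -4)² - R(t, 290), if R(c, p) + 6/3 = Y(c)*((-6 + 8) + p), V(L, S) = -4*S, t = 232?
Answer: -69238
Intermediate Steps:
Y(J) = 6 + J
R(c, p) = -2 + (2 + p)*(6 + c) (R(c, p) = -2 + (6 + c)*((-6 + 8) + p) = -2 + (6 + c)*(2 + p) = -2 + (2 + p)*(6 + c))
V(-1, -4)² - R(t, 290) = (-4*(-4))² - (10 + 2*232 + 290*(6 + 232)) = 16² - (10 + 464 + 290*238) = 256 - (10 + 464 + 69020) = 256 - 1*69494 = 256 - 69494 = -69238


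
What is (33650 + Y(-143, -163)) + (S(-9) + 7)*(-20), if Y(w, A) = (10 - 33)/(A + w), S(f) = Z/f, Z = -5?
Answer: 10250683/306 ≈ 33499.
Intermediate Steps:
S(f) = -5/f
Y(w, A) = -23/(A + w)
(33650 + Y(-143, -163)) + (S(-9) + 7)*(-20) = (33650 - 23/(-163 - 143)) + (-5/(-9) + 7)*(-20) = (33650 - 23/(-306)) + (-5*(-1/9) + 7)*(-20) = (33650 - 23*(-1/306)) + (5/9 + 7)*(-20) = (33650 + 23/306) + (68/9)*(-20) = 10296923/306 - 1360/9 = 10250683/306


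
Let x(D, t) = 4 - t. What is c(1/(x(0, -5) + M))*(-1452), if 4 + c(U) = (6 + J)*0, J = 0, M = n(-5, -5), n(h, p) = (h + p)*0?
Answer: 5808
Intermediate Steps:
n(h, p) = 0
M = 0
c(U) = -4 (c(U) = -4 + (6 + 0)*0 = -4 + 6*0 = -4 + 0 = -4)
c(1/(x(0, -5) + M))*(-1452) = -4*(-1452) = 5808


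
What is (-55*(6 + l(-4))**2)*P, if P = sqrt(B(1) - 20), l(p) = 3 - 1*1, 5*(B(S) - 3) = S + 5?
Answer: -704*I*sqrt(395) ≈ -13992.0*I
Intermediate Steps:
B(S) = 4 + S/5 (B(S) = 3 + (S + 5)/5 = 3 + (5 + S)/5 = 3 + (1 + S/5) = 4 + S/5)
l(p) = 2 (l(p) = 3 - 1 = 2)
P = I*sqrt(395)/5 (P = sqrt((4 + (1/5)*1) - 20) = sqrt((4 + 1/5) - 20) = sqrt(21/5 - 20) = sqrt(-79/5) = I*sqrt(395)/5 ≈ 3.9749*I)
(-55*(6 + l(-4))**2)*P = (-55*(6 + 2)**2)*(I*sqrt(395)/5) = (-55*8**2)*(I*sqrt(395)/5) = (-55*64)*(I*sqrt(395)/5) = -704*I*sqrt(395)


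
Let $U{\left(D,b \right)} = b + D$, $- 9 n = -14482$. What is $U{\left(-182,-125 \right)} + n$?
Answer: $\frac{11719}{9} \approx 1302.1$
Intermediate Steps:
$n = \frac{14482}{9}$ ($n = \left(- \frac{1}{9}\right) \left(-14482\right) = \frac{14482}{9} \approx 1609.1$)
$U{\left(D,b \right)} = D + b$
$U{\left(-182,-125 \right)} + n = \left(-182 - 125\right) + \frac{14482}{9} = -307 + \frac{14482}{9} = \frac{11719}{9}$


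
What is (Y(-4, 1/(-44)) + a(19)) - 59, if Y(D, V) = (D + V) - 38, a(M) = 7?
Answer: -4137/44 ≈ -94.023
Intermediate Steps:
Y(D, V) = -38 + D + V
(Y(-4, 1/(-44)) + a(19)) - 59 = ((-38 - 4 + 1/(-44)) + 7) - 59 = ((-38 - 4 - 1/44) + 7) - 59 = (-1849/44 + 7) - 59 = -1541/44 - 59 = -4137/44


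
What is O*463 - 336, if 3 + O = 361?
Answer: 165418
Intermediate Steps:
O = 358 (O = -3 + 361 = 358)
O*463 - 336 = 358*463 - 336 = 165754 - 336 = 165418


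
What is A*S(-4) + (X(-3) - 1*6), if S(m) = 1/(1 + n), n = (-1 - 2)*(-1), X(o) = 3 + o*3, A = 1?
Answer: -47/4 ≈ -11.750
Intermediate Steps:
X(o) = 3 + 3*o
n = 3 (n = -3*(-1) = 3)
S(m) = ¼ (S(m) = 1/(1 + 3) = 1/4 = ¼)
A*S(-4) + (X(-3) - 1*6) = 1*(¼) + ((3 + 3*(-3)) - 1*6) = ¼ + ((3 - 9) - 6) = ¼ + (-6 - 6) = ¼ - 12 = -47/4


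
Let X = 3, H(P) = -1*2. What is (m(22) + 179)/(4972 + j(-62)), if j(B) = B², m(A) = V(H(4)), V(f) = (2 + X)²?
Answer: 51/2204 ≈ 0.023140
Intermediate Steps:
H(P) = -2
V(f) = 25 (V(f) = (2 + 3)² = 5² = 25)
m(A) = 25
(m(22) + 179)/(4972 + j(-62)) = (25 + 179)/(4972 + (-62)²) = 204/(4972 + 3844) = 204/8816 = 204*(1/8816) = 51/2204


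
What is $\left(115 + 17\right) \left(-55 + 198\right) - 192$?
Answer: $18684$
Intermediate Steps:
$\left(115 + 17\right) \left(-55 + 198\right) - 192 = 132 \cdot 143 - 192 = 18876 - 192 = 18684$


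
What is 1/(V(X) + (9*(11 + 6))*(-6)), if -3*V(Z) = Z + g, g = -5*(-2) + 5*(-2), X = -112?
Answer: -3/2642 ≈ -0.0011355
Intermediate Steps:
g = 0 (g = 10 - 10 = 0)
V(Z) = -Z/3 (V(Z) = -(Z + 0)/3 = -Z/3)
1/(V(X) + (9*(11 + 6))*(-6)) = 1/(-⅓*(-112) + (9*(11 + 6))*(-6)) = 1/(112/3 + (9*17)*(-6)) = 1/(112/3 + 153*(-6)) = 1/(112/3 - 918) = 1/(-2642/3) = -3/2642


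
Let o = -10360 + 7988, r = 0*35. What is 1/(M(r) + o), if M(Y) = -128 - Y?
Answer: -1/2500 ≈ -0.00040000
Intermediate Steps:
r = 0
o = -2372
1/(M(r) + o) = 1/((-128 - 1*0) - 2372) = 1/((-128 + 0) - 2372) = 1/(-128 - 2372) = 1/(-2500) = -1/2500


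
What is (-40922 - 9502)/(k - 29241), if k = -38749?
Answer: 25212/33995 ≈ 0.74164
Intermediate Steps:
(-40922 - 9502)/(k - 29241) = (-40922 - 9502)/(-38749 - 29241) = -50424/(-67990) = -50424*(-1/67990) = 25212/33995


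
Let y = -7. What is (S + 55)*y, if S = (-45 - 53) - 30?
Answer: 511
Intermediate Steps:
S = -128 (S = -98 - 30 = -128)
(S + 55)*y = (-128 + 55)*(-7) = -73*(-7) = 511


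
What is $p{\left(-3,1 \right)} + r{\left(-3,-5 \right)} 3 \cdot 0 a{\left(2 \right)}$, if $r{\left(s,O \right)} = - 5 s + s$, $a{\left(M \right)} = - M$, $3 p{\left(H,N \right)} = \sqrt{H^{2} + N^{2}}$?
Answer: $\frac{\sqrt{10}}{3} \approx 1.0541$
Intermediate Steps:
$p{\left(H,N \right)} = \frac{\sqrt{H^{2} + N^{2}}}{3}$
$r{\left(s,O \right)} = - 4 s$
$p{\left(-3,1 \right)} + r{\left(-3,-5 \right)} 3 \cdot 0 a{\left(2 \right)} = \frac{\sqrt{\left(-3\right)^{2} + 1^{2}}}{3} + \left(-4\right) \left(-3\right) 3 \cdot 0 \left(\left(-1\right) 2\right) = \frac{\sqrt{9 + 1}}{3} + 12 \cdot 3 \cdot 0 \left(-2\right) = \frac{\sqrt{10}}{3} + 36 \cdot 0 \left(-2\right) = \frac{\sqrt{10}}{3} + 0 \left(-2\right) = \frac{\sqrt{10}}{3} + 0 = \frac{\sqrt{10}}{3}$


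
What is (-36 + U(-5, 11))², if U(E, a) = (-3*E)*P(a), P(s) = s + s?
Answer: 86436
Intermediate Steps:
P(s) = 2*s
U(E, a) = -6*E*a (U(E, a) = (-3*E)*(2*a) = -6*E*a)
(-36 + U(-5, 11))² = (-36 - 6*(-5)*11)² = (-36 + 330)² = 294² = 86436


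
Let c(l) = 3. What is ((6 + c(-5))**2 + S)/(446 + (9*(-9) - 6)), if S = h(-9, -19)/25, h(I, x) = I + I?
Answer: 2007/8975 ≈ 0.22362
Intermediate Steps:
h(I, x) = 2*I
S = -18/25 (S = (2*(-9))/25 = -18*1/25 = -18/25 ≈ -0.72000)
((6 + c(-5))**2 + S)/(446 + (9*(-9) - 6)) = ((6 + 3)**2 - 18/25)/(446 + (9*(-9) - 6)) = (9**2 - 18/25)/(446 + (-81 - 6)) = (81 - 18/25)/(446 - 87) = (2007/25)/359 = (2007/25)*(1/359) = 2007/8975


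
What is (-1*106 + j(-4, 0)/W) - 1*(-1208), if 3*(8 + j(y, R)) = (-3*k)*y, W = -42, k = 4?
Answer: 23138/21 ≈ 1101.8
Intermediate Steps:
j(y, R) = -8 - 4*y (j(y, R) = -8 + ((-3*4)*y)/3 = -8 + (-12*y)/3 = -8 - 4*y)
(-1*106 + j(-4, 0)/W) - 1*(-1208) = (-1*106 + (-8 - 4*(-4))/(-42)) - 1*(-1208) = (-106 + (-8 + 16)*(-1/42)) + 1208 = (-106 + 8*(-1/42)) + 1208 = (-106 - 4/21) + 1208 = -2230/21 + 1208 = 23138/21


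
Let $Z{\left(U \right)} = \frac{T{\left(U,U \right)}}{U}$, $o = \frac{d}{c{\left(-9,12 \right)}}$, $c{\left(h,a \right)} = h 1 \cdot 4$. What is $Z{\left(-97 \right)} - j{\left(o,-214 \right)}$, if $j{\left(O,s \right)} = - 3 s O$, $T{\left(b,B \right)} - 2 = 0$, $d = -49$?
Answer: $- \frac{508583}{582} \approx -873.85$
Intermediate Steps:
$T{\left(b,B \right)} = 2$ ($T{\left(b,B \right)} = 2 + 0 = 2$)
$c{\left(h,a \right)} = 4 h$ ($c{\left(h,a \right)} = h 4 = 4 h$)
$o = \frac{49}{36}$ ($o = - \frac{49}{4 \left(-9\right)} = - \frac{49}{-36} = \left(-49\right) \left(- \frac{1}{36}\right) = \frac{49}{36} \approx 1.3611$)
$j{\left(O,s \right)} = - 3 O s$
$Z{\left(U \right)} = \frac{2}{U}$
$Z{\left(-97 \right)} - j{\left(o,-214 \right)} = \frac{2}{-97} - \left(-3\right) \frac{49}{36} \left(-214\right) = 2 \left(- \frac{1}{97}\right) - \frac{5243}{6} = - \frac{2}{97} - \frac{5243}{6} = - \frac{508583}{582}$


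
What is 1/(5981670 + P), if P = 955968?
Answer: 1/6937638 ≈ 1.4414e-7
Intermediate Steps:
1/(5981670 + P) = 1/(5981670 + 955968) = 1/6937638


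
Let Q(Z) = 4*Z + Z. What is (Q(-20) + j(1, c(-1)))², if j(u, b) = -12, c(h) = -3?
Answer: 12544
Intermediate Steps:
Q(Z) = 5*Z
(Q(-20) + j(1, c(-1)))² = (5*(-20) - 12)² = (-100 - 12)² = (-112)² = 12544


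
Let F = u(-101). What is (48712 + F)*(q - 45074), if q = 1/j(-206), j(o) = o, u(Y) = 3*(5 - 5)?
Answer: -226151427220/103 ≈ -2.1956e+9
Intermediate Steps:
u(Y) = 0 (u(Y) = 3*0 = 0)
F = 0
q = -1/206 (q = 1/(-206) = -1/206 ≈ -0.0048544)
(48712 + F)*(q - 45074) = (48712 + 0)*(-1/206 - 45074) = 48712*(-9285245/206) = -226151427220/103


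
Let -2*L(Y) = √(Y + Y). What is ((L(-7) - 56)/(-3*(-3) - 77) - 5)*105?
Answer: -7455/17 + 105*I*√14/136 ≈ -438.53 + 2.8888*I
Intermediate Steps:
L(Y) = -√2*√Y/2 (L(Y) = -√(Y + Y)/2 = -√2*√Y/2)
((L(-7) - 56)/(-3*(-3) - 77) - 5)*105 = ((-√2*√(-7)/2 - 56)/(-3*(-3) - 77) - 5)*105 = ((-√2*I*√7/2 - 56)/(9 - 77) - 5)*105 = ((-I*√14/2 - 56)/(-68) - 5)*105 = ((-56 - I*√14/2)*(-1/68) - 5)*105 = ((14/17 + I*√14/136) - 5)*105 = (-71/17 + I*√14/136)*105 = -7455/17 + 105*I*√14/136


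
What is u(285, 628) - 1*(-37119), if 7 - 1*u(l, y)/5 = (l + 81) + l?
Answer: 33899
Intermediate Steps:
u(l, y) = -370 - 10*l (u(l, y) = 35 - 5*((l + 81) + l) = 35 - 5*((81 + l) + l) = 35 - 5*(81 + 2*l) = 35 + (-405 - 10*l) = -370 - 10*l)
u(285, 628) - 1*(-37119) = (-370 - 10*285) - 1*(-37119) = (-370 - 2850) + 37119 = -3220 + 37119 = 33899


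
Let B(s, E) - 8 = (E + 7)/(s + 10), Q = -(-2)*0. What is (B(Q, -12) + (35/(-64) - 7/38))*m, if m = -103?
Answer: -847793/1216 ≈ -697.20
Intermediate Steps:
Q = 0 (Q = -1*0 = 0)
B(s, E) = 8 + (7 + E)/(10 + s) (B(s, E) = 8 + (E + 7)/(s + 10) = 8 + (7 + E)/(10 + s))
(B(Q, -12) + (35/(-64) - 7/38))*m = ((87 - 12 + 8*0)/(10 + 0) + (35/(-64) - 7/38))*(-103) = ((87 - 12 + 0)/10 + (35*(-1/64) - 7*1/38))*(-103) = ((⅒)*75 + (-35/64 - 7/38))*(-103) = (15/2 - 889/1216)*(-103) = (8231/1216)*(-103) = -847793/1216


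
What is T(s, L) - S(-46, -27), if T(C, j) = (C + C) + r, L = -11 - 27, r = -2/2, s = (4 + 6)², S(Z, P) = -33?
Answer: 232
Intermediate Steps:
s = 100 (s = 10² = 100)
r = -1 (r = -2*½ = -1)
L = -38
T(C, j) = -1 + 2*C (T(C, j) = (C + C) - 1 = 2*C - 1 = -1 + 2*C)
T(s, L) - S(-46, -27) = (-1 + 2*100) - 1*(-33) = (-1 + 200) + 33 = 199 + 33 = 232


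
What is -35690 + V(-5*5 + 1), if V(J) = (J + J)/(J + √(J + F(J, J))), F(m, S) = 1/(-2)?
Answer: -42861386/1201 + 336*I*√2/1201 ≈ -35688.0 + 0.39565*I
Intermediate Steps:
F(m, S) = -½
V(J) = 2*J/(J + √(-½ + J)) (V(J) = (J + J)/(J + √(J - ½)) = (2*J)/(J + √(-½ + J)) = 2*J/(J + √(-½ + J)))
-35690 + V(-5*5 + 1) = -35690 + 4*(-5*5 + 1)/(2*(-5*5 + 1) + √2*√(-1 + 2*(-5*5 + 1))) = -35690 + 4*(-25 + 1)/(2*(-25 + 1) + √2*√(-1 + 2*(-25 + 1))) = -35690 + 4*(-24)/(2*(-24) + √2*√(-1 + 2*(-24))) = -35690 + 4*(-24)/(-48 + √2*√(-1 - 48)) = -35690 + 4*(-24)/(-48 + √2*√(-49)) = -35690 + 4*(-24)/(-48 + √2*(7*I)) = -35690 + 4*(-24)/(-48 + 7*I*√2) = -35690 - 96/(-48 + 7*I*√2)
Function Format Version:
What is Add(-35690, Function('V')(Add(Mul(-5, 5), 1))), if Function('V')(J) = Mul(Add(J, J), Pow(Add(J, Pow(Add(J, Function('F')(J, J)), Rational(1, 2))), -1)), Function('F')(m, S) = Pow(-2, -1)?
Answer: Add(Rational(-42861386, 1201), Mul(Rational(336, 1201), I, Pow(2, Rational(1, 2)))) ≈ Add(-35688., Mul(0.39565, I))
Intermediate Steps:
Function('F')(m, S) = Rational(-1, 2)
Function('V')(J) = Mul(2, J, Pow(Add(J, Pow(Add(Rational(-1, 2), J), Rational(1, 2))), -1)) (Function('V')(J) = Mul(Add(J, J), Pow(Add(J, Pow(Add(J, Rational(-1, 2)), Rational(1, 2))), -1)) = Mul(Mul(2, J), Pow(Add(J, Pow(Add(Rational(-1, 2), J), Rational(1, 2))), -1)) = Mul(2, J, Pow(Add(J, Pow(Add(Rational(-1, 2), J), Rational(1, 2))), -1)))
Add(-35690, Function('V')(Add(Mul(-5, 5), 1))) = Add(-35690, Mul(4, Add(Mul(-5, 5), 1), Pow(Add(Mul(2, Add(Mul(-5, 5), 1)), Mul(Pow(2, Rational(1, 2)), Pow(Add(-1, Mul(2, Add(Mul(-5, 5), 1))), Rational(1, 2)))), -1))) = Add(-35690, Mul(4, Add(-25, 1), Pow(Add(Mul(2, Add(-25, 1)), Mul(Pow(2, Rational(1, 2)), Pow(Add(-1, Mul(2, Add(-25, 1))), Rational(1, 2)))), -1))) = Add(-35690, Mul(4, -24, Pow(Add(Mul(2, -24), Mul(Pow(2, Rational(1, 2)), Pow(Add(-1, Mul(2, -24)), Rational(1, 2)))), -1))) = Add(-35690, Mul(4, -24, Pow(Add(-48, Mul(Pow(2, Rational(1, 2)), Pow(Add(-1, -48), Rational(1, 2)))), -1))) = Add(-35690, Mul(4, -24, Pow(Add(-48, Mul(Pow(2, Rational(1, 2)), Pow(-49, Rational(1, 2)))), -1))) = Add(-35690, Mul(4, -24, Pow(Add(-48, Mul(Pow(2, Rational(1, 2)), Mul(7, I))), -1))) = Add(-35690, Mul(4, -24, Pow(Add(-48, Mul(7, I, Pow(2, Rational(1, 2)))), -1))) = Add(-35690, Mul(-96, Pow(Add(-48, Mul(7, I, Pow(2, Rational(1, 2)))), -1)))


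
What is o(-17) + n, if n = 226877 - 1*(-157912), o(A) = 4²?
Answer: 384805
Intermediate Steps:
o(A) = 16
n = 384789 (n = 226877 + 157912 = 384789)
o(-17) + n = 16 + 384789 = 384805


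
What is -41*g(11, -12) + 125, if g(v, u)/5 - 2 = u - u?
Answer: -285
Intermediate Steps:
g(v, u) = 10 (g(v, u) = 10 + 5*(u - u) = 10 + 5*0 = 10 + 0 = 10)
-41*g(11, -12) + 125 = -41*10 + 125 = -410 + 125 = -285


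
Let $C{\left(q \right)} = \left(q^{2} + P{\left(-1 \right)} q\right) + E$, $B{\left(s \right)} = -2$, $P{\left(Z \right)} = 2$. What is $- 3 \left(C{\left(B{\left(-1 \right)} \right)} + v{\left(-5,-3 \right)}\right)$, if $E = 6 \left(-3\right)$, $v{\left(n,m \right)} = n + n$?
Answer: $84$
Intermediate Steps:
$v{\left(n,m \right)} = 2 n$
$E = -18$
$C{\left(q \right)} = -18 + q^{2} + 2 q$ ($C{\left(q \right)} = \left(q^{2} + 2 q\right) - 18 = -18 + q^{2} + 2 q$)
$- 3 \left(C{\left(B{\left(-1 \right)} \right)} + v{\left(-5,-3 \right)}\right) = - 3 \left(\left(-18 + \left(-2\right)^{2} + 2 \left(-2\right)\right) + 2 \left(-5\right)\right) = - 3 \left(\left(-18 + 4 - 4\right) - 10\right) = - 3 \left(-18 - 10\right) = \left(-3\right) \left(-28\right) = 84$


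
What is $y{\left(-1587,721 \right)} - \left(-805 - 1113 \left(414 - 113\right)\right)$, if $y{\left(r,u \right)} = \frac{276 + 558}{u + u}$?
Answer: $\frac{242125195}{721} \approx 3.3582 \cdot 10^{5}$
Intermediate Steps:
$y{\left(r,u \right)} = \frac{417}{u}$ ($y{\left(r,u \right)} = \frac{834}{2 u} = 834 \frac{1}{2 u} = \frac{417}{u}$)
$y{\left(-1587,721 \right)} - \left(-805 - 1113 \left(414 - 113\right)\right) = \frac{417}{721} - \left(-805 - 1113 \left(414 - 113\right)\right) = 417 \cdot \frac{1}{721} - \left(-805 - 335013\right) = \frac{417}{721} - \left(-805 - 335013\right) = \frac{417}{721} - -335818 = \frac{417}{721} + 335818 = \frac{242125195}{721}$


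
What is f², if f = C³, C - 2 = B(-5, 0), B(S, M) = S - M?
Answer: 729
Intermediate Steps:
C = -3 (C = 2 + (-5 - 1*0) = 2 + (-5 + 0) = 2 - 5 = -3)
f = -27 (f = (-3)³ = -27)
f² = (-27)² = 729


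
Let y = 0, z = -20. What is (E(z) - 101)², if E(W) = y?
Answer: 10201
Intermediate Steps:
E(W) = 0
(E(z) - 101)² = (0 - 101)² = (-101)² = 10201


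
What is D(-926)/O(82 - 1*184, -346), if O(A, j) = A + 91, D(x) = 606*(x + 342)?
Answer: 353904/11 ≈ 32173.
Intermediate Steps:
D(x) = 207252 + 606*x (D(x) = 606*(342 + x) = 207252 + 606*x)
O(A, j) = 91 + A
D(-926)/O(82 - 1*184, -346) = (207252 + 606*(-926))/(91 + (82 - 1*184)) = (207252 - 561156)/(91 + (82 - 184)) = -353904/(91 - 102) = -353904/(-11) = -353904*(-1/11) = 353904/11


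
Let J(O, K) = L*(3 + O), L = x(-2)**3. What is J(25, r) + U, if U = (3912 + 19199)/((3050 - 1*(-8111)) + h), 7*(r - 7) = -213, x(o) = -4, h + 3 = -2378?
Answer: -15710649/8780 ≈ -1789.4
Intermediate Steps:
h = -2381 (h = -3 - 2378 = -2381)
r = -164/7 (r = 7 + (1/7)*(-213) = 7 - 213/7 = -164/7 ≈ -23.429)
U = 23111/8780 (U = (3912 + 19199)/((3050 - 1*(-8111)) - 2381) = 23111/((3050 + 8111) - 2381) = 23111/(11161 - 2381) = 23111/8780 ≈ 2.6322)
L = -64 (L = (-4)**3 = -64)
J(O, K) = -192 - 64*O (J(O, K) = -64*(3 + O) = -192 - 64*O)
J(25, r) + U = (-192 - 64*25) + 23111/8780 = (-192 - 1600) + 23111/8780 = -1792 + 23111/8780 = -15710649/8780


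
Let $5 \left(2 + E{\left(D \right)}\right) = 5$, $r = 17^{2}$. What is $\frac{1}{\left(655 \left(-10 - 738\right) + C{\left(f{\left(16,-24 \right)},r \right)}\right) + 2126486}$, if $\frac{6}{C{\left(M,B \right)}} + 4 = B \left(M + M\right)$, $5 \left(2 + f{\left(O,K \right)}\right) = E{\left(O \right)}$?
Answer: $\frac{1063}{1739648393} \approx 6.1104 \cdot 10^{-7}$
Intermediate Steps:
$r = 289$
$E{\left(D \right)} = -1$ ($E{\left(D \right)} = -2 + \frac{1}{5} \cdot 5 = -2 + 1 = -1$)
$f{\left(O,K \right)} = - \frac{11}{5}$ ($f{\left(O,K \right)} = -2 + \frac{1}{5} \left(-1\right) = -2 - \frac{1}{5} = - \frac{11}{5}$)
$C{\left(M,B \right)} = \frac{6}{-4 + 2 B M}$ ($C{\left(M,B \right)} = \frac{6}{-4 + B \left(M + M\right)} = \frac{6}{-4 + B 2 M} = \frac{6}{-4 + 2 B M}$)
$\frac{1}{\left(655 \left(-10 - 738\right) + C{\left(f{\left(16,-24 \right)},r \right)}\right) + 2126486} = \frac{1}{\left(655 \left(-10 - 738\right) + \frac{3}{-2 + 289 \left(- \frac{11}{5}\right)}\right) + 2126486} = \frac{1}{\left(655 \left(-748\right) + \frac{3}{-2 - \frac{3179}{5}}\right) + 2126486} = \frac{1}{\left(-489940 + \frac{3}{- \frac{3189}{5}}\right) + 2126486} = \frac{1}{\left(-489940 + 3 \left(- \frac{5}{3189}\right)\right) + 2126486} = \frac{1}{\left(-489940 - \frac{5}{1063}\right) + 2126486} = \frac{1}{- \frac{520806225}{1063} + 2126486} = \frac{1}{\frac{1739648393}{1063}} = \frac{1063}{1739648393}$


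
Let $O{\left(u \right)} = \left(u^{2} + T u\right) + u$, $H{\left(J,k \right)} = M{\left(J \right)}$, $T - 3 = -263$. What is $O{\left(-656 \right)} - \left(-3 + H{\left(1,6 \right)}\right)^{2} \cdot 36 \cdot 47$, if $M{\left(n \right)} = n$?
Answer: $593472$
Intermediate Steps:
$T = -260$ ($T = 3 - 263 = -260$)
$H{\left(J,k \right)} = J$
$O{\left(u \right)} = u^{2} - 259 u$ ($O{\left(u \right)} = \left(u^{2} - 260 u\right) + u = u^{2} - 259 u$)
$O{\left(-656 \right)} - \left(-3 + H{\left(1,6 \right)}\right)^{2} \cdot 36 \cdot 47 = - 656 \left(-259 - 656\right) - \left(-3 + 1\right)^{2} \cdot 36 \cdot 47 = \left(-656\right) \left(-915\right) - \left(-2\right)^{2} \cdot 36 \cdot 47 = 600240 - 4 \cdot 36 \cdot 47 = 600240 - 144 \cdot 47 = 600240 - 6768 = 593472$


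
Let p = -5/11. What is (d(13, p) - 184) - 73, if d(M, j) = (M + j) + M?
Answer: -2546/11 ≈ -231.45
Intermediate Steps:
p = -5/11 (p = -5*1/11 = -5/11 ≈ -0.45455)
d(M, j) = j + 2*M
(d(13, p) - 184) - 73 = ((-5/11 + 2*13) - 184) - 73 = ((-5/11 + 26) - 184) - 73 = (281/11 - 184) - 73 = -1743/11 - 73 = -2546/11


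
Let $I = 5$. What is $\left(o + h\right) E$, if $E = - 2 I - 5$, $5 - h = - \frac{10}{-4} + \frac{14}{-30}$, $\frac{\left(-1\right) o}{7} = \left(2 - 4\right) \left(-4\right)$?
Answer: $\frac{1591}{2} \approx 795.5$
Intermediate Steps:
$o = -56$ ($o = - 7 \left(2 - 4\right) \left(-4\right) = - 7 \left(\left(-2\right) \left(-4\right)\right) = \left(-7\right) 8 = -56$)
$h = \frac{89}{30}$ ($h = 5 - \left(- \frac{10}{-4} + \frac{14}{-30}\right) = 5 - \left(\left(-10\right) \left(- \frac{1}{4}\right) + 14 \left(- \frac{1}{30}\right)\right) = 5 - \left(\frac{5}{2} - \frac{7}{15}\right) = 5 - \frac{61}{30} = \frac{89}{30} \approx 2.9667$)
$E = -15$ ($E = \left(-2\right) 5 - 5 = -10 - 5 = -15$)
$\left(o + h\right) E = \left(-56 + \frac{89}{30}\right) \left(-15\right) = \left(- \frac{1591}{30}\right) \left(-15\right) = \frac{1591}{2}$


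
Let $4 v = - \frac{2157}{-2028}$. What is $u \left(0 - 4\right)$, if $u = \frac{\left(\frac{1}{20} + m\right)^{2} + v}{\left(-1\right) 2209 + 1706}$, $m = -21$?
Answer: $\frac{7421946}{2125175} \approx 3.4924$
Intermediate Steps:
$v = \frac{719}{2704}$ ($v = \frac{\left(-2157\right) \frac{1}{-2028}}{4} = \frac{\left(-2157\right) \left(- \frac{1}{2028}\right)}{4} = \frac{1}{4} \cdot \frac{719}{676} = \frac{719}{2704} \approx 0.2659$)
$u = - \frac{3710973}{4250350}$ ($u = \frac{\left(\frac{1}{20} - 21\right)^{2} + \frac{719}{2704}}{\left(-1\right) 2209 + 1706} = \frac{\left(\frac{1}{20} - 21\right)^{2} + \frac{719}{2704}}{-2209 + 1706} = \frac{\left(- \frac{419}{20}\right)^{2} + \frac{719}{2704}}{-503} = \left(\frac{175561}{400} + \frac{719}{2704}\right) \left(- \frac{1}{503}\right) = \frac{3710973}{8450} \left(- \frac{1}{503}\right) = - \frac{3710973}{4250350} \approx -0.8731$)
$u \left(0 - 4\right) = - \frac{3710973 \left(0 - 4\right)}{4250350} = \left(- \frac{3710973}{4250350}\right) \left(-4\right) = \frac{7421946}{2125175}$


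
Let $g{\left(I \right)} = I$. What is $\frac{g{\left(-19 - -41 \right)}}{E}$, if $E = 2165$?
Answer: $\frac{22}{2165} \approx 0.010162$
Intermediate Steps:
$\frac{g{\left(-19 - -41 \right)}}{E} = \frac{-19 - -41}{2165} = \left(-19 + 41\right) \frac{1}{2165} = 22 \cdot \frac{1}{2165} = \frac{22}{2165}$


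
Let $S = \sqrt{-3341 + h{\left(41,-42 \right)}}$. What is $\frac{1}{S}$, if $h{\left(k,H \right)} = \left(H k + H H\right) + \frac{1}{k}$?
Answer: $- \frac{i \sqrt{5545578}}{135258} \approx - 0.01741 i$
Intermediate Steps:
$h{\left(k,H \right)} = H^{2} + \frac{1}{k} + H k$ ($h{\left(k,H \right)} = \left(H k + H^{2}\right) + \frac{1}{k} = \left(H^{2} + H k\right) + \frac{1}{k} = H^{2} + \frac{1}{k} + H k$)
$S = \frac{i \sqrt{5545578}}{41}$ ($S = \sqrt{-3341 + \frac{1 - 1722 \left(-42 + 41\right)}{41}} = \sqrt{-3341 + \frac{1 - 1722 \left(-1\right)}{41}} = \sqrt{-3341 + \frac{1 + 1722}{41}} = \sqrt{-3341 + \frac{1}{41} \cdot 1723} = \sqrt{-3341 + \frac{1723}{41}} = \sqrt{- \frac{135258}{41}} = \frac{i \sqrt{5545578}}{41} \approx 57.437 i$)
$\frac{1}{S} = \frac{1}{\frac{1}{41} i \sqrt{5545578}} = - \frac{i \sqrt{5545578}}{135258}$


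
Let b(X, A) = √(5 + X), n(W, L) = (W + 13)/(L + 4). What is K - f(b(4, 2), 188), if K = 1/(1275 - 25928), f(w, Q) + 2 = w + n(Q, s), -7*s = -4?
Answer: -35475699/788896 ≈ -44.969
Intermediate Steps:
s = 4/7 (s = -⅐*(-4) = 4/7 ≈ 0.57143)
n(W, L) = (13 + W)/(4 + L)
f(w, Q) = 27/32 + w + 7*Q/32 (f(w, Q) = -2 + (w + (13 + Q)/(4 + 4/7)) = -2 + (w + (13 + Q)/(32/7)) = -2 + (w + 7*(13 + Q)/32) = -2 + (w + (91/32 + 7*Q/32)) = -2 + (91/32 + w + 7*Q/32) = 27/32 + w + 7*Q/32)
K = -1/24653 (K = 1/(-24653) = -1/24653 ≈ -4.0563e-5)
K - f(b(4, 2), 188) = -1/24653 - (27/32 + √(5 + 4) + (7/32)*188) = -1/24653 - (27/32 + √9 + 329/8) = -1/24653 - (27/32 + 3 + 329/8) = -1/24653 - 1*1439/32 = -1/24653 - 1439/32 = -35475699/788896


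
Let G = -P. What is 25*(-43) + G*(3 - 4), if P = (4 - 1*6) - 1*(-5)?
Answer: -1072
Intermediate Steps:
P = 3 (P = (4 - 6) + 5 = -2 + 5 = 3)
G = -3 (G = -1*3 = -3)
25*(-43) + G*(3 - 4) = 25*(-43) - 3*(3 - 4) = -1075 - 3*(-1) = -1075 + 3 = -1072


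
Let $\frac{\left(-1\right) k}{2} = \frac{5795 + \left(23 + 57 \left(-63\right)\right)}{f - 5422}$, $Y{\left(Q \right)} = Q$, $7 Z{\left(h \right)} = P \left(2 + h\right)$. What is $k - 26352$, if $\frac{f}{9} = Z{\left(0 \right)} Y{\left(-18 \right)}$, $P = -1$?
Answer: $- \frac{495797291}{18815} \approx -26351.0$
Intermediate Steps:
$Z{\left(h \right)} = - \frac{2}{7} - \frac{h}{7}$ ($Z{\left(h \right)} = \frac{\left(-1\right) \left(2 + h\right)}{7} = \frac{-2 - h}{7} = - \frac{2}{7} - \frac{h}{7}$)
$f = \frac{324}{7}$ ($f = 9 \left(- \frac{2}{7} - 0\right) \left(-18\right) = 9 \left(- \frac{2}{7} + 0\right) \left(-18\right) = 9 \left(\left(- \frac{2}{7}\right) \left(-18\right)\right) = 9 \cdot \frac{36}{7} = \frac{324}{7} \approx 46.286$)
$k = \frac{15589}{18815}$ ($k = - 2 \frac{5795 + \left(23 + 57 \left(-63\right)\right)}{\frac{324}{7} - 5422} = - 2 \frac{5795 + \left(23 - 3591\right)}{- \frac{37630}{7}} = - 2 \left(5795 - 3568\right) \left(- \frac{7}{37630}\right) = - 2 \cdot 2227 \left(- \frac{7}{37630}\right) = \left(-2\right) \left(- \frac{15589}{37630}\right) = \frac{15589}{18815} \approx 0.82854$)
$k - 26352 = \frac{15589}{18815} - 26352 = - \frac{495797291}{18815}$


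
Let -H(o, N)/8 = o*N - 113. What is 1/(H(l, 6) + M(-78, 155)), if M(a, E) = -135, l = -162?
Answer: 1/8545 ≈ 0.00011703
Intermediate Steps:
H(o, N) = 904 - 8*N*o (H(o, N) = -8*(o*N - 113) = -8*(N*o - 113) = -8*(-113 + N*o) = 904 - 8*N*o)
1/(H(l, 6) + M(-78, 155)) = 1/((904 - 8*6*(-162)) - 135) = 1/((904 + 7776) - 135) = 1/(8680 - 135) = 1/8545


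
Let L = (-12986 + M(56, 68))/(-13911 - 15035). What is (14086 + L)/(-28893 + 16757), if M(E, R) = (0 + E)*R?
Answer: -577539/497576 ≈ -1.1607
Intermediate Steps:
M(E, R) = E*R
L = 13/41 (L = (-12986 + 56*68)/(-13911 - 15035) = (-12986 + 3808)/(-28946) = -9178*(-1/28946) = 13/41 ≈ 0.31707)
(14086 + L)/(-28893 + 16757) = (14086 + 13/41)/(-28893 + 16757) = (577539/41)/(-12136) = (577539/41)*(-1/12136) = -577539/497576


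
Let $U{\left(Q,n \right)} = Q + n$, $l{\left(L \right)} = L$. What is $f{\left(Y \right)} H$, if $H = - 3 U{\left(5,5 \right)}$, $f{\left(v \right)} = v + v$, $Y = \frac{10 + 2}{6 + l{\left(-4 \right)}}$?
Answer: $-360$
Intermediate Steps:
$Y = 6$ ($Y = \frac{10 + 2}{6 - 4} = \frac{12}{2} = 12 \cdot \frac{1}{2} = 6$)
$f{\left(v \right)} = 2 v$
$H = -30$ ($H = - 3 \left(5 + 5\right) = \left(-3\right) 10 = -30$)
$f{\left(Y \right)} H = 2 \cdot 6 \left(-30\right) = 12 \left(-30\right) = -360$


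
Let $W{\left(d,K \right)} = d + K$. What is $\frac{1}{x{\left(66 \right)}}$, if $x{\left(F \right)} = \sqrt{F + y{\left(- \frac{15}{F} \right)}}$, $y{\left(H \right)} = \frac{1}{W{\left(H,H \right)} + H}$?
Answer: $\frac{\sqrt{30}}{44} \approx 0.12448$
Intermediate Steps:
$W{\left(d,K \right)} = K + d$
$y{\left(H \right)} = \frac{1}{3 H}$ ($y{\left(H \right)} = \frac{1}{\left(H + H\right) + H} = \frac{1}{2 H + H} = \frac{1}{3 H}$)
$x{\left(F \right)} = \frac{2 \sqrt{55} \sqrt{F}}{15}$ ($x{\left(F \right)} = \sqrt{F + \frac{1}{3 \left(- \frac{15}{F}\right)}} = \sqrt{F + \frac{\left(- \frac{1}{15}\right) F}{3}} = \sqrt{F - \frac{F}{45}} = \sqrt{\frac{44 F}{45}} = \frac{2 \sqrt{55} \sqrt{F}}{15}$)
$\frac{1}{x{\left(66 \right)}} = \frac{1}{\frac{2}{15} \sqrt{55} \sqrt{66}} = \frac{1}{\frac{22}{15} \sqrt{30}} = \frac{\sqrt{30}}{44}$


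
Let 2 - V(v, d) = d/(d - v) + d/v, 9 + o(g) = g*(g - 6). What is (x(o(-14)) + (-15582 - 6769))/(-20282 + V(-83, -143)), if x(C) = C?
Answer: 109958400/101014849 ≈ 1.0885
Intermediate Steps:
o(g) = -9 + g*(-6 + g) (o(g) = -9 + g*(g - 6) = -9 + g*(-6 + g))
V(v, d) = 2 - d/v - d/(d - v) (V(v, d) = 2 - (d/(d - v) + d/v) = 2 - (d/v + d/(d - v)) = 2 + (-d/v - d/(d - v)) = 2 - d/v - d/(d - v))
(x(o(-14)) + (-15582 - 6769))/(-20282 + V(-83, -143)) = ((-9 + (-14)² - 6*(-14)) + (-15582 - 6769))/(-20282 + (-1*(-143)² - 2*(-83)² + 2*(-143)*(-83))/((-83)*(-143 - 1*(-83)))) = ((-9 + 196 + 84) - 22351)/(-20282 - (-1*20449 - 2*6889 + 23738)/(83*(-143 + 83))) = (271 - 22351)/(-20282 - 1/83*(-20449 - 13778 + 23738)/(-60)) = -22080/(-20282 - 1/83*(-1/60)*(-10489)) = -22080/(-20282 - 10489/4980) = -22080/(-101014849/4980) = -22080*(-4980/101014849) = 109958400/101014849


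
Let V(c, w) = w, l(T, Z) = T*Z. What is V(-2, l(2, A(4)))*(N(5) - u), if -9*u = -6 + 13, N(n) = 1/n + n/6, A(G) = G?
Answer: 652/45 ≈ 14.489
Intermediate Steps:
N(n) = 1/n + n/6 (N(n) = 1/n + n*(⅙) = 1/n + n/6)
u = -7/9 (u = -(-6 + 13)/9 = -⅑*7 = -7/9 ≈ -0.77778)
V(-2, l(2, A(4)))*(N(5) - u) = (2*4)*((1/5 + (⅙)*5) - 1*(-7/9)) = 8*((⅕ + ⅚) + 7/9) = 8*(31/30 + 7/9) = 8*(163/90) = 652/45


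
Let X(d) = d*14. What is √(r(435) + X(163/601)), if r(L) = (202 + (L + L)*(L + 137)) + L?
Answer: √179979522159/601 ≈ 705.89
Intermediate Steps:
X(d) = 14*d
r(L) = 202 + L + 2*L*(137 + L) (r(L) = (202 + (2*L)*(137 + L)) + L = (202 + 2*L*(137 + L)) + L = 202 + L + 2*L*(137 + L))
√(r(435) + X(163/601)) = √((202 + 2*435² + 275*435) + 14*(163/601)) = √((202 + 2*189225 + 119625) + 14*(163*(1/601))) = √((202 + 378450 + 119625) + 14*(163/601)) = √(498277 + 2282/601) = √(299466759/601) = √179979522159/601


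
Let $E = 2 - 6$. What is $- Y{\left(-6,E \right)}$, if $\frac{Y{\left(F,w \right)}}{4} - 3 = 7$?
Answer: $-40$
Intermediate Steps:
$E = -4$
$Y{\left(F,w \right)} = 40$ ($Y{\left(F,w \right)} = 12 + 4 \cdot 7 = 12 + 28 = 40$)
$- Y{\left(-6,E \right)} = \left(-1\right) 40 = -40$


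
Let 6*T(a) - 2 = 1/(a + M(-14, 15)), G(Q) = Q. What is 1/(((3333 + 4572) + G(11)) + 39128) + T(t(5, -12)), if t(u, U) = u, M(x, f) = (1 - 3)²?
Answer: 446945/1270188 ≈ 0.35187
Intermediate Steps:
M(x, f) = 4 (M(x, f) = (-2)² = 4)
T(a) = ⅓ + 1/(6*(4 + a)) (T(a) = ⅓ + 1/(6*(a + 4)) = ⅓ + 1/(6*(4 + a)))
1/(((3333 + 4572) + G(11)) + 39128) + T(t(5, -12)) = 1/(((3333 + 4572) + 11) + 39128) + (9 + 2*5)/(6*(4 + 5)) = 1/((7905 + 11) + 39128) + (⅙)*(9 + 10)/9 = 1/(7916 + 39128) + (⅙)*(⅑)*19 = 1/47044 + 19/54 = 446945/1270188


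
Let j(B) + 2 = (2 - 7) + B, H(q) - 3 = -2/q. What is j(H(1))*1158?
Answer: -6948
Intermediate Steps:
H(q) = 3 - 2/q
j(B) = -7 + B (j(B) = -2 + ((2 - 7) + B) = -2 + (-5 + B) = -7 + B)
j(H(1))*1158 = (-7 + (3 - 2/1))*1158 = (-7 + (3 - 2*1))*1158 = (-7 + (3 - 2))*1158 = (-7 + 1)*1158 = -6*1158 = -6948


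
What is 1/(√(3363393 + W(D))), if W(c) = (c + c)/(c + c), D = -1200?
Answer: √3363394/3363394 ≈ 0.00054527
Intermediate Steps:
W(c) = 1 (W(c) = (2*c)/((2*c)) = (2*c)*(1/(2*c)) = 1)
1/(√(3363393 + W(D))) = 1/(√(3363393 + 1)) = 1/(√3363394) = √3363394/3363394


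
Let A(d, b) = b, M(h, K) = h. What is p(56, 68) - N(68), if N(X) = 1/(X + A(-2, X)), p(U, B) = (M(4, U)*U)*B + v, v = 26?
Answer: 2075087/136 ≈ 15258.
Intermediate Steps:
p(U, B) = 26 + 4*B*U (p(U, B) = (4*U)*B + 26 = 4*B*U + 26 = 26 + 4*B*U)
N(X) = 1/(2*X) (N(X) = 1/(X + X) = 1/(2*X))
p(56, 68) - N(68) = (26 + 4*68*56) - 1/(2*68) = (26 + 15232) - 1/(2*68) = 15258 - 1*1/136 = 15258 - 1/136 = 2075087/136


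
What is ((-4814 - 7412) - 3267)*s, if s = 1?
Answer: -15493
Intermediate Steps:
((-4814 - 7412) - 3267)*s = ((-4814 - 7412) - 3267)*1 = (-12226 - 3267)*1 = -15493*1 = -15493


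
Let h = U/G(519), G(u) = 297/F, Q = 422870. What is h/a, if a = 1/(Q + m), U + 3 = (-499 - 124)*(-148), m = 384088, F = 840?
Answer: 2314739297360/11 ≈ 2.1043e+11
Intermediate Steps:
G(u) = 99/280 (G(u) = 297/840 = 297*(1/840) = 99/280)
U = 92201 (U = -3 + (-499 - 124)*(-148) = -3 - 623*(-148) = -3 + 92204 = 92201)
h = 25816280/99 (h = 92201/(99/280) = 92201*(280/99) = 25816280/99 ≈ 2.6077e+5)
a = 1/806958 (a = 1/(422870 + 384088) = 1/806958 ≈ 1.2392e-6)
h/a = 25816280/(99*(1/806958)) = (25816280/99)*806958 = 2314739297360/11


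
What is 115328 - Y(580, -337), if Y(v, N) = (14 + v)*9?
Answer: 109982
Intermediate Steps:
Y(v, N) = 126 + 9*v
115328 - Y(580, -337) = 115328 - (126 + 9*580) = 115328 - (126 + 5220) = 115328 - 1*5346 = 115328 - 5346 = 109982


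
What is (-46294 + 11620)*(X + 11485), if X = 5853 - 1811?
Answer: -538383198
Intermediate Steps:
X = 4042
(-46294 + 11620)*(X + 11485) = (-46294 + 11620)*(4042 + 11485) = -34674*15527 = -538383198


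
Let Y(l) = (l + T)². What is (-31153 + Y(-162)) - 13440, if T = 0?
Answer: -18349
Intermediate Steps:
Y(l) = l² (Y(l) = (l + 0)² = l²)
(-31153 + Y(-162)) - 13440 = (-31153 + (-162)²) - 13440 = (-31153 + 26244) - 13440 = -4909 - 13440 = -18349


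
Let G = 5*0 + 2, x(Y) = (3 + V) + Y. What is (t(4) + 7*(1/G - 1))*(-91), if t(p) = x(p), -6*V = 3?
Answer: -273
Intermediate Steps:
V = -½ (V = -⅙*3 = -½ ≈ -0.50000)
x(Y) = 5/2 + Y (x(Y) = (3 - ½) + Y = 5/2 + Y)
t(p) = 5/2 + p
G = 2 (G = 0 + 2 = 2)
(t(4) + 7*(1/G - 1))*(-91) = ((5/2 + 4) + 7*(1/2 - 1))*(-91) = (13/2 + 7*(½ - 1))*(-91) = (13/2 + 7*(-½))*(-91) = (13/2 - 7/2)*(-91) = 3*(-91) = -273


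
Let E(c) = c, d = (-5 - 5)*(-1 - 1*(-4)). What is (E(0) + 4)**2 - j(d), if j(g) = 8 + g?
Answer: 38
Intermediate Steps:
d = -30 (d = -10*(-1 + 4) = -10*3 = -30)
(E(0) + 4)**2 - j(d) = (0 + 4)**2 - (8 - 30) = 4**2 - 1*(-22) = 16 + 22 = 38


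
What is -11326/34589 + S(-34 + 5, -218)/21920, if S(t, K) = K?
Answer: -127903161/379095440 ≈ -0.33739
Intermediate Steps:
-11326/34589 + S(-34 + 5, -218)/21920 = -11326/34589 - 218/21920 = -11326*1/34589 - 218*1/21920 = -11326/34589 - 109/10960 = -127903161/379095440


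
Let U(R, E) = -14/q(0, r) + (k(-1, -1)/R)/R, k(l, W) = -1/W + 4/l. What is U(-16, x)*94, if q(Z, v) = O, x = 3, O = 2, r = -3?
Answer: -84365/128 ≈ -659.10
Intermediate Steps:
q(Z, v) = 2
U(R, E) = -7 - 3/R² (U(R, E) = -14/2 + ((-1/(-1) + 4/(-1))/R)/R = -14*½ + ((-1*(-1) + 4*(-1))/R)/R = -7 + ((1 - 4)/R)/R = -7 + (-3/R)/R = -7 - 3/R²)
U(-16, x)*94 = (-7 - 3/(-16)²)*94 = (-7 - 3*1/256)*94 = (-7 - 3/256)*94 = -1795/256*94 = -84365/128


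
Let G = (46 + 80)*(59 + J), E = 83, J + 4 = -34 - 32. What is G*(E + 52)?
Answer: -187110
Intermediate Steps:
J = -70 (J = -4 + (-34 - 32) = -4 - 66 = -70)
G = -1386 (G = (46 + 80)*(59 - 70) = 126*(-11) = -1386)
G*(E + 52) = -1386*(83 + 52) = -1386*135 = -187110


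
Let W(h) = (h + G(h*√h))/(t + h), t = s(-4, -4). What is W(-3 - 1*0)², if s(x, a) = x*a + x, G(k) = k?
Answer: (1 + I*√3)²/9 ≈ -0.22222 + 0.3849*I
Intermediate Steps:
s(x, a) = x + a*x (s(x, a) = a*x + x = x + a*x)
t = 12 (t = -4*(1 - 4) = -4*(-3) = 12)
W(h) = (h + h^(3/2))/(12 + h) (W(h) = (h + h*√h)/(12 + h) = (h + h^(3/2))/(12 + h))
W(-3 - 1*0)² = (((-3 - 1*0) + (-3 - 1*0)^(3/2))/(12 + (-3 - 1*0)))² = (((-3 + 0) + (-3 + 0)^(3/2))/(12 + (-3 + 0)))² = ((-3 + (-3)^(3/2))/(12 - 3))² = ((-3 - 3*I*√3)/9)² = (-⅓ - I*√3/3)²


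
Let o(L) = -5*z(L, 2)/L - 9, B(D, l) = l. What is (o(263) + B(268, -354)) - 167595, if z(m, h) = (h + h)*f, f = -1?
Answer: -44172934/263 ≈ -1.6796e+5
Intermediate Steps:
z(m, h) = -2*h (z(m, h) = (h + h)*(-1) = (2*h)*(-1) = -2*h)
o(L) = -9 + 20/L (o(L) = -5*(-2*2)/L - 9 = -(-20)/L - 9 = 20/L - 9 = -9 + 20/L)
(o(263) + B(268, -354)) - 167595 = ((-9 + 20/263) - 354) - 167595 = (-2347/263 - 354) - 167595 = -95449/263 - 167595 = -44172934/263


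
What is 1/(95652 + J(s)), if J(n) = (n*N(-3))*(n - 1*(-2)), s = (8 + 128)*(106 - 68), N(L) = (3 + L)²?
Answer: 1/95652 ≈ 1.0455e-5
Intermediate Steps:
s = 5168 (s = 136*38 = 5168)
J(n) = 0 (J(n) = (n*(3 - 3)²)*(n - 1*(-2)) = (n*0²)*(n + 2) = (n*0)*(2 + n) = 0*(2 + n) = 0)
1/(95652 + J(s)) = 1/(95652 + 0) = 1/95652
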